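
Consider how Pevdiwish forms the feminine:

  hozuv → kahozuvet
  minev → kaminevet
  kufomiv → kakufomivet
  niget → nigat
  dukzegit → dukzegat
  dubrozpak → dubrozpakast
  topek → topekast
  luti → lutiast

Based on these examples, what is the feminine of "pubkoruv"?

minev and niget both have last vowel 'e' yet inflect differently (kaminevet, nigat), so the last vowel is not what conditions the rule; the final letter is.
"pubkoruv" ends in -v. The stems ending in -v (hozuv → kahozuvet, minev → kaminevet, kufomiv → kakufomivet) add ka- … -et around the stem.
The other patterns: stems ending in -t change the last vowel to 'a'; stems ending in -i or -k add -ast.
So pubkoruv → kapubkoruvet.

kapubkoruvet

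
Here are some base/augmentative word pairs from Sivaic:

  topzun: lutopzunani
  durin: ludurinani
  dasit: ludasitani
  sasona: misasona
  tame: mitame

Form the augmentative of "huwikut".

luhuwikutani

tame and topzun both begin with t- yet inflect differently (mitame, lutopzunani), so the first letter is not what conditions the rule; whether the stem ends in a vowel or a consonant is.
"huwikut" ends in a consonant. The stems ending in a consonant (topzun → lutopzunani, durin → ludurinani, dasit → ludasitani) add lu- … -ani around the stem.
The other pattern: stems ending in a vowel add the prefix mi-.
So huwikut → luhuwikutani.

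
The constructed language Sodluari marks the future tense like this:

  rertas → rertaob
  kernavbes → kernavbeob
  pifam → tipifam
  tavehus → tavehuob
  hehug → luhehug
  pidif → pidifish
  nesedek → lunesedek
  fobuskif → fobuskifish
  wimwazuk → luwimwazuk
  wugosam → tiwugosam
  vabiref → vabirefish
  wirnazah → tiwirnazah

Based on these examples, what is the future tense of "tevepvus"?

"tevepvus" ends in -s. The stems ending in -s (tavehus → tavehuob, rertas → rertaob, kernavbes → kernavbeob) drop the final letter and add -ob.
The other patterns: stems ending in -f add -ish; stems ending in -h or -m add the prefix ti-; stems ending in -g or -k add the prefix lu-.
So tevepvus → tevepvuob.

tevepvuob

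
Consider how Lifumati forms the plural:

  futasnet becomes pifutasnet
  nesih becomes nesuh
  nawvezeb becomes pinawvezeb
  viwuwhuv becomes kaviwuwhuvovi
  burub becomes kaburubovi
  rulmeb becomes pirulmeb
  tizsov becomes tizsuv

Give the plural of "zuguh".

"zuguh" has last vowel 'u'. The stems whose last vowel is 'u' (viwuwhuv → kaviwuwhuvovi, burub → kaburubovi) add ka- … -ovi around the stem.
So zuguh → kazuguhovi.

kazuguhovi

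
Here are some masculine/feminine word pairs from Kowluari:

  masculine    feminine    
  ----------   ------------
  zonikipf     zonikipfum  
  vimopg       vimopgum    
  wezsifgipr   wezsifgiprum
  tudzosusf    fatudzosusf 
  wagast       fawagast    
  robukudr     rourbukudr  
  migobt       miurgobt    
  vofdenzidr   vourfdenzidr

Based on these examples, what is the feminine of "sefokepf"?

sefokepfum

zonikipf and tudzosusf both end in -f yet inflect differently (zonikipfum, fatudzosusf), so the final letter is not what conditions the rule; the second-to-last letter is.
"sefokepf" has second-to-last letter 'p'. The stems whose second-to-last letter is 'p' (zonikipf → zonikipfum, vimopg → vimopgum, wezsifgipr → wezsifgiprum) add -um.
The other patterns: stems whose second-to-last letter is 's' add the prefix fa-; stems whose second-to-last letter is 'b' or 'd' insert -ur- after the first vowel.
So sefokepf → sefokepfum.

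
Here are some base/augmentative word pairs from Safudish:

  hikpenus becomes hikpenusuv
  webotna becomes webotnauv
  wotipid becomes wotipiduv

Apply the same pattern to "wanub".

wanubuv

Every pair shown (hikpenus → hikpenusuv, webotna → webotnauv, wotipid → wotipiduv) follows the same rule: add -uv.
So wanub → wanubuv.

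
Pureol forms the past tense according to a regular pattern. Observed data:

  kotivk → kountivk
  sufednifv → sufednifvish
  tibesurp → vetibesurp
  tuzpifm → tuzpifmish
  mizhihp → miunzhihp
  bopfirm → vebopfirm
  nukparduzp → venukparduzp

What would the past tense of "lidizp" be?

bopfirm and tuzpifm both end in -m yet inflect differently (vebopfirm, tuzpifmish), so the final letter is not what conditions the rule; the second-to-last letter is.
"lidizp" has second-to-last letter 'z'. The one such stem in the data (nukparduzp → venukparduzp) adds the prefix ve-, so the same rule applies.
The other patterns: stems whose second-to-last letter is 'f' add -ish; stems whose second-to-last letter is 'h' or 'v' insert -un- after the first vowel.
So lidizp → velidizp.

velidizp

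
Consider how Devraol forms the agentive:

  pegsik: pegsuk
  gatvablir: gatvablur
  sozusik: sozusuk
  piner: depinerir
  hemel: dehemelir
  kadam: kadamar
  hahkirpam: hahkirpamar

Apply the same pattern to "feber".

defeberir

gatvablir and piner both end in -r yet inflect differently (gatvablur, depinerir), so the final letter is not what conditions the rule; the last vowel is.
"feber" has last vowel 'e'. The stems whose last vowel is 'e' (piner → depinerir, hemel → dehemelir) add de- … -ir around the stem.
The other patterns: stems whose last vowel is 'i' change the last vowel to 'u'; stems whose last vowel is 'a' add -ar.
So feber → defeberir.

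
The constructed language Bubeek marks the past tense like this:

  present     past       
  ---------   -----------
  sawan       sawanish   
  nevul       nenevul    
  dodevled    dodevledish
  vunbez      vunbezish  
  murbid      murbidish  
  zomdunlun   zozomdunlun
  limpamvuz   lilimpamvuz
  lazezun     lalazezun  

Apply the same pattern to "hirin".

hirinish

zomdunlun and sawan both end in -n yet inflect differently (zozomdunlun, sawanish), so the final letter is not what conditions the rule; the last vowel is.
"hirin" has last vowel 'i'. The one such stem in the data (murbid → murbidish) adds -ish, so the same rule applies.
The other pattern: stems whose last vowel is 'u' repeat the first consonant+vowel as a prefix.
So hirin → hirinish.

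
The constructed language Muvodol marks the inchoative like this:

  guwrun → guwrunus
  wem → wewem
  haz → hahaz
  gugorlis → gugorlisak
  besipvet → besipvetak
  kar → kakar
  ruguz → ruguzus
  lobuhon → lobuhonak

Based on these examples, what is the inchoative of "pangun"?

"pangun" has 2 vowels. The stems with 2 vowels (guwrun → guwrunus, ruguz → ruguzus) add -us.
So pangun → pangunus.

pangunus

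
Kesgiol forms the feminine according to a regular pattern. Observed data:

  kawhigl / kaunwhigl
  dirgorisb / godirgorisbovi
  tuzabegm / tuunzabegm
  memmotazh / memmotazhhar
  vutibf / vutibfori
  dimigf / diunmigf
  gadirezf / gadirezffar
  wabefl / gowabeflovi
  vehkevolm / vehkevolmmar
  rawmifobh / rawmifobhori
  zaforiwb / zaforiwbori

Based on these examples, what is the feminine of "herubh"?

herubhori

"herubh" has second-to-last letter 'b'. The stems whose second-to-last letter is 'b' (rawmifobh → rawmifobhori, vutibf → vutibfori) add -ori.
The other patterns: stems whose second-to-last letter is 'f' or 's' add go- … -ovi around the stem; stems whose second-to-last letter is 'g' insert -un- after the first vowel; stems whose second-to-last letter is 'l' or 'z' double the final consonant and add -ar.
So herubh → herubhori.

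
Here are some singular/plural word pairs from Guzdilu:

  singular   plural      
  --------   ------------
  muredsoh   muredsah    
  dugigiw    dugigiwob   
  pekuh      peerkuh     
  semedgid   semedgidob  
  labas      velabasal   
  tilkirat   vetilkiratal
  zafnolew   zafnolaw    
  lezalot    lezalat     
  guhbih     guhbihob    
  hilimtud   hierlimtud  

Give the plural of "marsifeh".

guhbih and pekuh both end in -h yet inflect differently (guhbihob, peerkuh), so the final letter is not what conditions the rule; the last vowel is.
"marsifeh" has last vowel 'e'. The one such stem in the data (zafnolew → zafnolaw) changes the last vowel to 'a' (as do lezalot, muredsoh), so the same rule applies.
So marsifeh → marsifah.

marsifah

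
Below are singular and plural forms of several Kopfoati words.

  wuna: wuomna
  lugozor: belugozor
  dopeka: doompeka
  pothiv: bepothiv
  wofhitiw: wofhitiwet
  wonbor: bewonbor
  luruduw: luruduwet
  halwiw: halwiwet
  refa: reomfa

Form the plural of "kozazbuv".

bekozazbuv

halwiw and pothiv both have last vowel 'i' yet inflect differently (halwiwet, bepothiv), so the last vowel is not what conditions the rule; the final letter is.
"kozazbuv" ends in -v. The one such stem in the data (pothiv → bepothiv) adds the prefix be-, so the same rule applies.
The other patterns: stems ending in -a insert -om- after the first vowel; stems ending in -w add -et.
So kozazbuv → bekozazbuv.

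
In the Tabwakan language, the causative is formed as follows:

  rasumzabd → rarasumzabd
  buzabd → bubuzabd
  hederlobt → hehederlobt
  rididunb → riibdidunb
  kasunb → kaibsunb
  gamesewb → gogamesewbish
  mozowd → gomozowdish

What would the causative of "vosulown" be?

rididunb and gamesewb both end in -b yet inflect differently (riibdidunb, gogamesewbish), so the final letter is not what conditions the rule; the second-to-last letter is.
"vosulown" has second-to-last letter 'w'. The stems whose second-to-last letter is 'w' (gamesewb → gogamesewbish, mozowd → gomozowdish) add go- … -ish around the stem.
So vosulown → govosulownish.

govosulownish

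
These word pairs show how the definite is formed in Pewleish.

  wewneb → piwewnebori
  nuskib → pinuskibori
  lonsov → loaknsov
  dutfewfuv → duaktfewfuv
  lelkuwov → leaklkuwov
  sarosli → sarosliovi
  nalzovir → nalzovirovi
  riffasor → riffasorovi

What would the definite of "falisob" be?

nuskib and sarosli both have last vowel 'i' yet inflect differently (pinuskibori, sarosliovi), so the last vowel is not what conditions the rule; the final letter is.
"falisob" ends in -b. The stems ending in -b (wewneb → piwewnebori, nuskib → pinuskibori) add pi- … -ori around the stem.
The other patterns: stems ending in -v insert -ak- after the first vowel; stems ending in -i or -r add -ovi.
So falisob → pifalisobori.

pifalisobori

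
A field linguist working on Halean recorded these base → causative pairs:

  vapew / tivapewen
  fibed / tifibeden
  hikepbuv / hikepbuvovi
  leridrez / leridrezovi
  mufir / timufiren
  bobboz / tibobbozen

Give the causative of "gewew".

leridrez and bobboz both end in -z yet inflect differently (leridrezovi, tibobbozen), so the final letter is not what conditions the rule; the number of vowels is.
"gewew" has 2 vowels. The stems with 2 vowels (fibed → tifibeden, bobboz → tibobbozen, mufir → timufiren) add ti- … -en around the stem.
The other pattern: stems with 3 vowels add -ovi.
So gewew → tigewewen.

tigewewen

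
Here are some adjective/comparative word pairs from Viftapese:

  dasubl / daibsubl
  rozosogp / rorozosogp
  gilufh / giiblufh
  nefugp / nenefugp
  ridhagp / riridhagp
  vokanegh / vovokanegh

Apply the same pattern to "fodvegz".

vokanegh and gilufh both end in -h yet inflect differently (vovokanegh, giiblufh), so the final letter is not what conditions the rule; the second-to-last letter is.
"fodvegz" has second-to-last letter 'g'. The stems whose second-to-last letter is 'g' (nefugp → nenefugp, vokanegh → vovokanegh, rozosogp → rorozosogp) repeat the first consonant+vowel as a prefix.
So fodvegz → fofodvegz.

fofodvegz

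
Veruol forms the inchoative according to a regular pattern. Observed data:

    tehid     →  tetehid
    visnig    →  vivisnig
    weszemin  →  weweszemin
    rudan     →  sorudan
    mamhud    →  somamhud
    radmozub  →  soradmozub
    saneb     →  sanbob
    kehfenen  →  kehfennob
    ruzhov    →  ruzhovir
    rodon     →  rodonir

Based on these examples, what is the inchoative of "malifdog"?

weszemin and rodon both end in -n yet inflect differently (weweszemin, rodonir), so the final letter is not what conditions the rule; the last vowel is.
"malifdog" has last vowel 'o'. The stems whose last vowel is 'o' (rodon → rodonir, ruzhov → ruzhovir) add -ir.
So malifdog → malifdogir.

malifdogir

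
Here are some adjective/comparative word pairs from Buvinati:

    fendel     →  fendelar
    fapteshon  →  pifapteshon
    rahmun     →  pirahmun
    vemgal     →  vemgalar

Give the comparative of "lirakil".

fendel and fapteshon both begin with f- yet inflect differently (fendelar, pifapteshon), so the first letter is not what conditions the rule; the final letter is.
"lirakil" ends in -l. The stems ending in -l (vemgal → vemgalar, fendel → fendelar) add -ar.
So lirakil → lirakilar.

lirakilar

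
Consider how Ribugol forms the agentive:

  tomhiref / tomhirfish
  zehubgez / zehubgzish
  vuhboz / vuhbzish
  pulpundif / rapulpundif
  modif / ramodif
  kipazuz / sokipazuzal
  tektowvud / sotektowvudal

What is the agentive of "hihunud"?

sohihunudal

"hihunud" has last vowel 'u'. The stems whose last vowel is 'u' (kipazuz → sokipazuzal, tektowvud → sotektowvudal) add so- … -al around the stem.
The other patterns: stems whose last vowel is 'e' or 'o' delete the last vowel and add -ish; stems whose last vowel is 'i' add the prefix ra-.
So hihunud → sohihunudal.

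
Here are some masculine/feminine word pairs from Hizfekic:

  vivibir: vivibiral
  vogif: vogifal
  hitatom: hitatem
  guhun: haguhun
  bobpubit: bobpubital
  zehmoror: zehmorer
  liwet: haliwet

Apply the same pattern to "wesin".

vivibir and zehmoror both end in -r yet inflect differently (vivibiral, zehmorer), so the final letter is not what conditions the rule; the last vowel is.
"wesin" has last vowel 'i'. The stems whose last vowel is 'i' (vivibir → vivibiral, bobpubit → bobpubital, vogif → vogifal) add -al.
The other patterns: stems whose last vowel is 'o' change the last vowel to 'e'; stems whose last vowel is 'e' or 'u' add the prefix ha-.
So wesin → wesinal.

wesinal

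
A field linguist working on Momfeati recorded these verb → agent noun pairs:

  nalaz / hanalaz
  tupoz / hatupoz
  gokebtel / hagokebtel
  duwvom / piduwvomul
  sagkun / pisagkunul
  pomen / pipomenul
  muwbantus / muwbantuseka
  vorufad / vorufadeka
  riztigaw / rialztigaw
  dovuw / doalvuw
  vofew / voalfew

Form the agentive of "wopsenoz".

hawopsenoz

tupoz and duwvom both have last vowel 'o' yet inflect differently (hatupoz, piduwvomul), so the last vowel is not what conditions the rule; the final letter is.
"wopsenoz" ends in -z. The stems ending in -z (nalaz → hanalaz, tupoz → hatupoz) add the prefix ha-.
The other patterns: stems ending in -m or -n add pi- … -ul around the stem; stems ending in -d or -s add -eka; stems ending in -w insert -al- after the first vowel.
So wopsenoz → hawopsenoz.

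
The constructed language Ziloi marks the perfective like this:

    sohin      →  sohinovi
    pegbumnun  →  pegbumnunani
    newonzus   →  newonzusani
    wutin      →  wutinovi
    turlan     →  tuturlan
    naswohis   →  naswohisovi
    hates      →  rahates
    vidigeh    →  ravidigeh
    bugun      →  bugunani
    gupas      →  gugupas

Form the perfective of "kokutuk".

newonzus and hates both end in -s yet inflect differently (newonzusani, rahates), so the final letter is not what conditions the rule; the last vowel is.
"kokutuk" has last vowel 'u'. The stems whose last vowel is 'u' (bugun → bugunani, newonzus → newonzusani, pegbumnun → pegbumnunani) add -ani.
The other patterns: stems whose last vowel is 'e' add the prefix ra-; stems whose last vowel is 'i' add -ovi; stems whose last vowel is 'a' repeat the first consonant+vowel as a prefix.
So kokutuk → kokutukani.

kokutukani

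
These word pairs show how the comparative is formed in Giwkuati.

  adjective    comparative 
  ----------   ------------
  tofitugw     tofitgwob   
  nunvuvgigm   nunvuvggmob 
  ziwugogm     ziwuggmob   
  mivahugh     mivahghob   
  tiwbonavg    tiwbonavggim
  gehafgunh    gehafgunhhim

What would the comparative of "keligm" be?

"keligm" has second-to-last letter 'g'. The stems whose second-to-last letter is 'g' (ziwugogm → ziwuggmob, nunvuvgigm → nunvuvggmob, mivahugh → mivahghob) delete the last vowel and add -ob.
So keligm → kelgmob.

kelgmob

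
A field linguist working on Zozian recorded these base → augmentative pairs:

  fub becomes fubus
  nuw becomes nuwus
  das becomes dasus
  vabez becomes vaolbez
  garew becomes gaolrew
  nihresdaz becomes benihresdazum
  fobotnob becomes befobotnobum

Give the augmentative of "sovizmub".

"sovizmub" has 3 vowels. The stems with 3 vowels (nihresdaz → benihresdazum, fobotnob → befobotnobum) add be- … -um around the stem.
So sovizmub → besovizmubum.

besovizmubum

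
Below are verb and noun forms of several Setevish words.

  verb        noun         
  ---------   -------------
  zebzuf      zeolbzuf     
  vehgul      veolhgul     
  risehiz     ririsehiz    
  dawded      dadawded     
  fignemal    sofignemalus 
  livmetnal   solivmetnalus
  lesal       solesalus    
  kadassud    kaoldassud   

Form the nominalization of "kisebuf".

kiolsebuf

vehgul and livmetnal both end in -l yet inflect differently (veolhgul, solivmetnalus), so the final letter is not what conditions the rule; the last vowel is.
"kisebuf" has last vowel 'u'. The stems whose last vowel is 'u' (vehgul → veolhgul, kadassud → kaoldassud, zebzuf → zeolbzuf) insert -ol- after the first vowel.
So kisebuf → kiolsebuf.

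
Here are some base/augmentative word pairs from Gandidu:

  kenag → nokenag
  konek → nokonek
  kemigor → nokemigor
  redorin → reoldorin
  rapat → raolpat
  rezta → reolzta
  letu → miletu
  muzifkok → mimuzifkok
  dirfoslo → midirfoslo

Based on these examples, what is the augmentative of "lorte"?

milorte

konek and muzifkok both end in -k yet inflect differently (nokonek, mimuzifkok), so the final letter is not what conditions the rule; the first letter is.
"lorte" begins with l-. The one such stem in the data (letu → miletu) adds the prefix mi-, so the same rule applies.
So lorte → milorte.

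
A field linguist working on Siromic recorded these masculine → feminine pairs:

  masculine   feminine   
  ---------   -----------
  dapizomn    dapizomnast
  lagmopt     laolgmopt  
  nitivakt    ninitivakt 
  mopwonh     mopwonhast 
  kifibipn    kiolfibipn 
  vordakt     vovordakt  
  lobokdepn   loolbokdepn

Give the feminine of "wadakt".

wawadakt

"wadakt" has second-to-last letter 'k'. The stems whose second-to-last letter is 'k' (vordakt → vovordakt, nitivakt → ninitivakt) repeat the first consonant+vowel as a prefix.
The other patterns: stems whose second-to-last letter is 'p' insert -ol- after the first vowel; stems whose second-to-last letter is 'm' or 'n' add -ast.
So wadakt → wawadakt.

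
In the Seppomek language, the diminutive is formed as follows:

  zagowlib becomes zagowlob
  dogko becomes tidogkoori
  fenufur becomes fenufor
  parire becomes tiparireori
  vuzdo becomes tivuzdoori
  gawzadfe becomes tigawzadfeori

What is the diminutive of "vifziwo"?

parire and zagowlib both have 3 vowels yet inflect differently (tiparireori, zagowlob), so the number of vowels is not what conditions the rule; whether the stem ends in a vowel or a consonant is.
"vifziwo" ends in a vowel. The stems ending in a vowel (parire → tiparireori, gawzadfe → tigawzadfeori, dogko → tidogkoori) add ti- … -ori around the stem.
So vifziwo → tivifziwoori.

tivifziwoori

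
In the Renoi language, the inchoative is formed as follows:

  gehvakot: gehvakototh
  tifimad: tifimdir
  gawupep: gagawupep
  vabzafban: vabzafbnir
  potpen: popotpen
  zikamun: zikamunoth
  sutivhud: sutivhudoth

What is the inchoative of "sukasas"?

"sukasas" has last vowel 'a'. The stems whose last vowel is 'a' (tifimad → tifimdir, vabzafban → vabzafbnir) delete the last vowel and add -ir.
So sukasas → sukassir.

sukassir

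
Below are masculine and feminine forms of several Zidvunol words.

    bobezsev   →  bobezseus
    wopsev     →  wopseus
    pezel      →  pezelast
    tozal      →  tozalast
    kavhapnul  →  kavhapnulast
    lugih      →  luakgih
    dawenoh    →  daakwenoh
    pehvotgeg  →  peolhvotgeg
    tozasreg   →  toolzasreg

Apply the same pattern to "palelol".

bobezsev and pezel both have last vowel 'e' yet inflect differently (bobezseus, pezelast), so the last vowel is not what conditions the rule; the final letter is.
"palelol" ends in -l. The stems ending in -l (pezel → pezelast, tozal → tozalast, kavhapnul → kavhapnulast) add -ast.
The other patterns: stems ending in -v drop the final letter and add -us; stems ending in -h insert -ak- after the first vowel; stems ending in -g insert -ol- after the first vowel.
So palelol → palelolast.

palelolast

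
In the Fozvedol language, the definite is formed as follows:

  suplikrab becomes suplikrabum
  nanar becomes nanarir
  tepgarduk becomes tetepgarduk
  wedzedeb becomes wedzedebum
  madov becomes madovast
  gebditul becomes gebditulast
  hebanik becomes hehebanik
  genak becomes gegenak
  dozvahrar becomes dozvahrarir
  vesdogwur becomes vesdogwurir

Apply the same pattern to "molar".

"molar" ends in -r. The stems ending in -r (vesdogwur → vesdogwurir, nanar → nanarir, dozvahrar → dozvahrarir) add -ir.
The other patterns: stems ending in -b add -um; stems ending in -k repeat the first consonant+vowel as a prefix; stems ending in -l or -v add -ast.
So molar → molarir.

molarir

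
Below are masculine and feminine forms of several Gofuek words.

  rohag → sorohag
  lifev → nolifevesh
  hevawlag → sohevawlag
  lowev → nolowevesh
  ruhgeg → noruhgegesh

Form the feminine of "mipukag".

somipukag

"mipukag" has last vowel 'a'. The stems whose last vowel is 'a' (hevawlag → sohevawlag, rohag → sorohag) add the prefix so-.
The other pattern: stems whose last vowel is 'e' add no- … -esh around the stem.
So mipukag → somipukag.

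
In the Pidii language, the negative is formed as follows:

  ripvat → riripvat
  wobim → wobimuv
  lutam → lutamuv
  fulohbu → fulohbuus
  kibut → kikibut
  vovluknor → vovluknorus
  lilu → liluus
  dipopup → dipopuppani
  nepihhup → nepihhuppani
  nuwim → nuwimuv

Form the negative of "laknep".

kibut and dipopup both have last vowel 'u' yet inflect differently (kikibut, dipopuppani), so the last vowel is not what conditions the rule; the final letter is.
"laknep" ends in -p. The stems ending in -p (dipopup → dipopuppani, nepihhup → nepihhuppani) double the final consonant and add -ani.
The other patterns: stems ending in -t repeat the first consonant+vowel as a prefix; stems ending in -m add -uv; stems ending in -r or -u add -us.
So laknep → lakneppani.

lakneppani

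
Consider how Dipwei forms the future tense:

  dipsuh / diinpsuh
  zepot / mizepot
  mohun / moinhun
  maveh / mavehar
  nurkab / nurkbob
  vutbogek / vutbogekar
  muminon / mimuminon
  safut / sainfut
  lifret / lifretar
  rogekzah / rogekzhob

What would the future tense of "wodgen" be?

dipsuh and maveh both end in -h yet inflect differently (diinpsuh, mavehar), so the final letter is not what conditions the rule; the last vowel is.
"wodgen" has last vowel 'e'. The stems whose last vowel is 'e' (maveh → mavehar, vutbogek → vutbogekar, lifret → lifretar) add -ar.
The other patterns: stems whose last vowel is 'u' insert -in- after the first vowel; stems whose last vowel is 'o' add the prefix mi-; stems whose last vowel is 'a' delete the last vowel and add -ob.
So wodgen → wodgenar.

wodgenar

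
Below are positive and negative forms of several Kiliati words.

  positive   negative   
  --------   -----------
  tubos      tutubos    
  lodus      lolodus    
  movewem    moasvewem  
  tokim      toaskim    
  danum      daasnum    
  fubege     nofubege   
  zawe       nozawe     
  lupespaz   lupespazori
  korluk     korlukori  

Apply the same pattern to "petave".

nopetave

lodus and danum both have last vowel 'u' yet inflect differently (lolodus, daasnum), so the last vowel is not what conditions the rule; the final letter is.
"petave" ends in -e. The stems ending in -e (fubege → nofubege, zawe → nozawe) add the prefix no-.
So petave → nopetave.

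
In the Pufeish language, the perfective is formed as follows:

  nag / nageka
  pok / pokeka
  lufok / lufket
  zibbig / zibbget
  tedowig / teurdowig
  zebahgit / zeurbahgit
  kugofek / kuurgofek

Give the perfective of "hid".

"hid" has 1 vowel. The stems with 1 vowel (nag → nageka, pok → pokeka) add -eka.
The other patterns: stems with 2 vowels delete the last vowel and add -et; stems with 3 vowels insert -ur- after the first vowel.
So hid → hideka.

hideka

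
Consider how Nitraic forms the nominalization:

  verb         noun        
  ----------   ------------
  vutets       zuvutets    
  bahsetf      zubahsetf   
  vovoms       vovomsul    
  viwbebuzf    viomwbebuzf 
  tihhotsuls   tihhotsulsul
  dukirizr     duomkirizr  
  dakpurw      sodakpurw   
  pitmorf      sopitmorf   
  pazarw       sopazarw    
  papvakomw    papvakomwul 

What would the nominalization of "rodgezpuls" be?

"rodgezpuls" has second-to-last letter 'l'. The one such stem in the data (tihhotsuls → tihhotsulsul) adds -ul, so the same rule applies.
The other patterns: stems whose second-to-last letter is 'r' add the prefix so-; stems whose second-to-last letter is 'z' insert -om- after the first vowel; stems whose second-to-last letter is 't' add the prefix zu-.
So rodgezpuls → rodgezpulsul.

rodgezpulsul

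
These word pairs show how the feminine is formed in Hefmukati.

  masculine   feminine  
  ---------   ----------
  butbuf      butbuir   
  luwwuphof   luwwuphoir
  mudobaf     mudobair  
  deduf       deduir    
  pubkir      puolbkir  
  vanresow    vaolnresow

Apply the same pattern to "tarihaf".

luwwuphof and vanresow both have last vowel 'o' yet inflect differently (luwwuphoir, vaolnresow), so the last vowel is not what conditions the rule; the final letter is.
"tarihaf" ends in -f. The stems ending in -f (butbuf → butbuir, luwwuphof → luwwuphoir, mudobaf → mudobair) drop the final letter and add -ir.
So tarihaf → tarihair.

tarihair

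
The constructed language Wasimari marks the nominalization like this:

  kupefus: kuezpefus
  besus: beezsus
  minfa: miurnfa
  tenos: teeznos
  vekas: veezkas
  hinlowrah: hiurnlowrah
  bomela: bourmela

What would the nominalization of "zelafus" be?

vekas and minfa both have last vowel 'a' yet inflect differently (veezkas, miurnfa), so the last vowel is not what conditions the rule; the final letter is.
"zelafus" ends in -s. The stems ending in -s (besus → beezsus, tenos → teeznos, kupefus → kuezpefus) insert -ez- after the first vowel.
The other pattern: stems ending in -a or -h insert -ur- after the first vowel.
So zelafus → zeezlafus.

zeezlafus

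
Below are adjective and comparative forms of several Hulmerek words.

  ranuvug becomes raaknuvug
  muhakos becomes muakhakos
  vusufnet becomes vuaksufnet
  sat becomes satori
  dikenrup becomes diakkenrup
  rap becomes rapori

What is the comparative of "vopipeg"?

dikenrup and rap both end in -p yet inflect differently (diakkenrup, rapori), so the final letter is not what conditions the rule; the number of vowels is.
"vopipeg" has 3 vowels. The stems with 3 vowels (muhakos → muakhakos, vusufnet → vuaksufnet, ranuvug → raaknuvug) insert -ak- after the first vowel.
The other pattern: stems with 1 vowel add -ori.
So vopipeg → voakpipeg.

voakpipeg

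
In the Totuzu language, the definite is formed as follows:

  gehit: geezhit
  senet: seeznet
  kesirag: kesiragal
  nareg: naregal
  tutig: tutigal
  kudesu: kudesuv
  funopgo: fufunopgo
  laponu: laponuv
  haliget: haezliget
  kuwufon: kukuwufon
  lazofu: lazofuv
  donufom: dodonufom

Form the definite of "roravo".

"roravo" ends in -o. The one such stem in the data (funopgo → fufunopgo) repeats the first consonant+vowel as a prefix (as do kuwufon, donufom), so the same rule applies.
So roravo → rororavo.

rororavo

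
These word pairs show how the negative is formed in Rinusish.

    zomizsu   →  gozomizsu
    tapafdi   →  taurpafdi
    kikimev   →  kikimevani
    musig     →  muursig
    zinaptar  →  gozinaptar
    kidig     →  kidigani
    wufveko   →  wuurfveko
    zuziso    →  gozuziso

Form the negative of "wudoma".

wuurdoma

kidig and musig both end in -g yet inflect differently (kidigani, muursig), so the final letter is not what conditions the rule; the first letter is.
"wudoma" begins with w-. The one such stem in the data (wufveko → wuurfveko) inserts -ur- after the first vowel (as do tapafdi, musig), so the same rule applies.
So wudoma → wuurdoma.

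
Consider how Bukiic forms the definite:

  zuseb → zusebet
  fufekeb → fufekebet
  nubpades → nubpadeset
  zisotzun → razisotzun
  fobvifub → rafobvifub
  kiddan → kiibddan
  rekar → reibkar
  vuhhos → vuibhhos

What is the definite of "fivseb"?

fivsebet

"fivseb" has last vowel 'e'. The stems whose last vowel is 'e' (zuseb → zusebet, fufekeb → fufekebet, nubpades → nubpadeset) add -et.
The other patterns: stems whose last vowel is 'u' add the prefix ra-; stems whose last vowel is 'a' or 'o' insert -ib- after the first vowel.
So fivseb → fivsebet.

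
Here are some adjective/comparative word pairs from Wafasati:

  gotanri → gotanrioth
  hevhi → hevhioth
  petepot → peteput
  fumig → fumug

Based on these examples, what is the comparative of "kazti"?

gotanri and fumig both have last vowel 'i' yet inflect differently (gotanrioth, fumug), so the last vowel is not what conditions the rule; whether the stem ends in a vowel or a consonant is.
"kazti" ends in a vowel. The stems ending in a vowel (gotanri → gotanrioth, hevhi → hevhioth) add -oth.
So kazti → kaztioth.

kaztioth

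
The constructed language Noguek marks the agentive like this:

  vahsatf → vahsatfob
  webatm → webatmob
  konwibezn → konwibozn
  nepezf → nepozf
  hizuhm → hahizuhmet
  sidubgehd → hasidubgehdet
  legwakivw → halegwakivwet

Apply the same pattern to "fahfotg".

vahsatf and nepezf both end in -f yet inflect differently (vahsatfob, nepozf), so the final letter is not what conditions the rule; the second-to-last letter is.
"fahfotg" has second-to-last letter 't'. The stems whose second-to-last letter is 't' (vahsatf → vahsatfob, webatm → webatmob) add -ob.
So fahfotg → fahfotgob.

fahfotgob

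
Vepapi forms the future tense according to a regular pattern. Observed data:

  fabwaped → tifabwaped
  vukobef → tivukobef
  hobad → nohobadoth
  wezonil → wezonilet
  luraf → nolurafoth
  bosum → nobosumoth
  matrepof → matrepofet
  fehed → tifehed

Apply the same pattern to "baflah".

luraf and matrepof both end in -f yet inflect differently (nolurafoth, matrepofet), so the final letter is not what conditions the rule; the last vowel is.
"baflah" has last vowel 'a'. The stems whose last vowel is 'a' (hobad → nohobadoth, luraf → nolurafoth) add no- … -oth around the stem.
So baflah → nobaflahoth.

nobaflahoth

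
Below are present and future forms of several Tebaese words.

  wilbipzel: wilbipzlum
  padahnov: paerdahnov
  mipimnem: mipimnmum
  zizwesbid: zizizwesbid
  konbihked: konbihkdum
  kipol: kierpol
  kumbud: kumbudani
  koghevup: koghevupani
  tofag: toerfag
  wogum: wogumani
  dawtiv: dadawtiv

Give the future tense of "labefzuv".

zizwesbid and konbihked both end in -d yet inflect differently (zizizwesbid, konbihkdum), so the final letter is not what conditions the rule; the last vowel is.
"labefzuv" has last vowel 'u'. The stems whose last vowel is 'u' (kumbud → kumbudani, wogum → wogumani, koghevup → koghevupani) add -ani.
The other patterns: stems whose last vowel is 'i' repeat the first consonant+vowel as a prefix; stems whose last vowel is 'e' delete the last vowel and add -um; stems whose last vowel is 'a' or 'o' insert -er- after the first vowel.
So labefzuv → labefzuvani.

labefzuvani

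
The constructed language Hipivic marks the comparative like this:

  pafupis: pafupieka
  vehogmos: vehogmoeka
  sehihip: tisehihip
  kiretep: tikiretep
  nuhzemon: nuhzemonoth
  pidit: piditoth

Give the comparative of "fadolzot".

pafupis and sehihip both have last vowel 'i' yet inflect differently (pafupieka, tisehihip), so the last vowel is not what conditions the rule; the final letter is.
"fadolzot" ends in -t. The one such stem in the data (pidit → piditoth) adds -oth, so the same rule applies.
So fadolzot → fadolzototh.

fadolzototh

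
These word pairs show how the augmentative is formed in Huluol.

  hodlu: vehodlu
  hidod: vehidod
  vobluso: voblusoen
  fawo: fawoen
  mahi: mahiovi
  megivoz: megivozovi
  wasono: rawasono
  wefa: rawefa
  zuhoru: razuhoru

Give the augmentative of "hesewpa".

vobluso and wasono both end in -o yet inflect differently (voblusoen, rawasono), so the final letter is not what conditions the rule; the first letter is.
"hesewpa" begins with h-. The stems beginning with h- (hodlu → vehodlu, hidod → vehidod) add the prefix ve-.
So hesewpa → vehesewpa.

vehesewpa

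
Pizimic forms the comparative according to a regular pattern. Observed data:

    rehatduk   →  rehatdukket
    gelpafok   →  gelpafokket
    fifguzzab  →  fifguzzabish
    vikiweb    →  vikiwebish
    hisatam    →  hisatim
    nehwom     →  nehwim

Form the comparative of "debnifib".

fifguzzab and hisatam both have last vowel 'a' yet inflect differently (fifguzzabish, hisatim), so the last vowel is not what conditions the rule; the final letter is.
"debnifib" ends in -b. The stems ending in -b (fifguzzab → fifguzzabish, vikiweb → vikiwebish) add -ish.
The other patterns: stems ending in -k double the final consonant and add -et; stems ending in -m change the last vowel to 'i'.
So debnifib → debnifibish.

debnifibish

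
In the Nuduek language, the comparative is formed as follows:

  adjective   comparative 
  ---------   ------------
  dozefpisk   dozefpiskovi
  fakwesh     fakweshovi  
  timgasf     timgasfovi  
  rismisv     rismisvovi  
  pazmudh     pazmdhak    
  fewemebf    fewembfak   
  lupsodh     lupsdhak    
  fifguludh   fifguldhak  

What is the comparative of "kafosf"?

kafosfovi

"kafosf" has second-to-last letter 's'. The stems whose second-to-last letter is 's' (dozefpisk → dozefpiskovi, fakwesh → fakweshovi, timgasf → timgasfovi) add -ovi.
The other pattern: stems whose second-to-last letter is 'b' or 'd' delete the last vowel and add -ak.
So kafosf → kafosfovi.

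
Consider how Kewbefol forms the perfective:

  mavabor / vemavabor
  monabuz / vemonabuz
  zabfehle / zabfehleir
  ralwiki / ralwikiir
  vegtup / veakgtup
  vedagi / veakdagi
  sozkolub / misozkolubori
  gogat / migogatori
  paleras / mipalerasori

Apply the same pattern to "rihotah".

ralwiki and vedagi both end in -i yet inflect differently (ralwikiir, veakdagi), so the final letter is not what conditions the rule; the first letter is.
"rihotah" begins with r-. The one such stem in the data (ralwiki → ralwikiir) adds -ir, so the same rule applies.
The other patterns: stems beginning with m- add the prefix ve-; stems beginning with v- insert -ak- after the first vowel; stems beginning with g-, p- or s- add mi- … -ori around the stem.
So rihotah → rihotahir.

rihotahir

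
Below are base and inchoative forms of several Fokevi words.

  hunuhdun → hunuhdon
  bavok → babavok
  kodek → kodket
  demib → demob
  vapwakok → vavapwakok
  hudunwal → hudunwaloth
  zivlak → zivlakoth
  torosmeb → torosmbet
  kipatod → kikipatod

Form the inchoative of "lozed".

kodek and zivlak both end in -k yet inflect differently (kodket, zivlakoth), so the final letter is not what conditions the rule; the last vowel is.
"lozed" has last vowel 'e'. The stems whose last vowel is 'e' (kodek → kodket, torosmeb → torosmbet) delete the last vowel and add -et.
The other patterns: stems whose last vowel is 'a' add -oth; stems whose last vowel is 'i' or 'u' change the last vowel to 'o'; stems whose last vowel is 'o' repeat the first consonant+vowel as a prefix.
So lozed → lozdet.

lozdet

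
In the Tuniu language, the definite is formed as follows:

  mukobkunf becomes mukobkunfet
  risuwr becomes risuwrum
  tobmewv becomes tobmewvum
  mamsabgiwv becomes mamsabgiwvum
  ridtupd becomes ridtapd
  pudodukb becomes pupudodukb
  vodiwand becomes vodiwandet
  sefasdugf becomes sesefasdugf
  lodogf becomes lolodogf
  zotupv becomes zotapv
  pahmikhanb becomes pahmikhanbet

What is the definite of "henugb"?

tobmewv and zotupv both end in -v yet inflect differently (tobmewvum, zotapv), so the final letter is not what conditions the rule; the second-to-last letter is.
"henugb" has second-to-last letter 'g'. The stems whose second-to-last letter is 'g' (lodogf → lolodogf, sefasdugf → sesefasdugf) repeat the first consonant+vowel as a prefix.
The other patterns: stems whose second-to-last letter is 'n' add -et; stems whose second-to-last letter is 'w' add -um; stems whose second-to-last letter is 'p' change the last vowel to 'a'.
So henugb → hehenugb.

hehenugb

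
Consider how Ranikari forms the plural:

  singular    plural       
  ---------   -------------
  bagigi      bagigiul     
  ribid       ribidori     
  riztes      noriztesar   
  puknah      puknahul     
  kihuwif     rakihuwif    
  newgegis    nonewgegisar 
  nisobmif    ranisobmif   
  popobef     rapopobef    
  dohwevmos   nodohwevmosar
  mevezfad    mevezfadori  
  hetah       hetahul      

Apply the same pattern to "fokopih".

fokopihul

"fokopih" ends in -h. The stems ending in -h (puknah → puknahul, hetah → hetahul) add -ul.
So fokopih → fokopihul.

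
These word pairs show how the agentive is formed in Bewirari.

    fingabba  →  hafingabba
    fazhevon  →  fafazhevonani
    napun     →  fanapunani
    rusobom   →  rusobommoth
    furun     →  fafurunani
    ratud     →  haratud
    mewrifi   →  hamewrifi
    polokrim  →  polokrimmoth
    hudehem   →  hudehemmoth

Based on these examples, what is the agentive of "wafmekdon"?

fazhevon and rusobom both have last vowel 'o' yet inflect differently (fafazhevonani, rusobommoth), so the last vowel is not what conditions the rule; the final letter is.
"wafmekdon" ends in -n. The stems ending in -n (furun → fafurunani, napun → fanapunani, fazhevon → fafazhevonani) add fa- … -ani around the stem.
The other patterns: stems ending in -m double the final consonant and add -oth; stems ending in -a, -d or -i add the prefix ha-.
So wafmekdon → fawafmekdonani.

fawafmekdonani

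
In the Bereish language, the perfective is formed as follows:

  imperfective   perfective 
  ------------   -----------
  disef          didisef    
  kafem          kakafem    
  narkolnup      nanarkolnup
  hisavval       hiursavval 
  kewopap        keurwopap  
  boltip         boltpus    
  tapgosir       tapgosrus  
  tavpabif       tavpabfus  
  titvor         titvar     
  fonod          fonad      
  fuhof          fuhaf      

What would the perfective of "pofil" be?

poflus

"pofil" has last vowel 'i'. The stems whose last vowel is 'i' (boltip → boltpus, tapgosir → tapgosrus, tavpabif → tavpabfus) delete the last vowel and add -us.
So pofil → poflus.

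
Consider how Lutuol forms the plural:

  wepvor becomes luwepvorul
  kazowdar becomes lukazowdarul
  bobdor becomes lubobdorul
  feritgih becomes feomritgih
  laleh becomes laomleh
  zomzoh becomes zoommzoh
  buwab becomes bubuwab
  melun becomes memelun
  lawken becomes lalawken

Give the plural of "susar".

wepvor and zomzoh both have last vowel 'o' yet inflect differently (luwepvorul, zoommzoh), so the last vowel is not what conditions the rule; the final letter is.
"susar" ends in -r. The stems ending in -r (wepvor → luwepvorul, kazowdar → lukazowdarul, bobdor → lubobdorul) add lu- … -ul around the stem.
The other patterns: stems ending in -h insert -om- after the first vowel; stems ending in -b or -n repeat the first consonant+vowel as a prefix.
So susar → lususarul.

lususarul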